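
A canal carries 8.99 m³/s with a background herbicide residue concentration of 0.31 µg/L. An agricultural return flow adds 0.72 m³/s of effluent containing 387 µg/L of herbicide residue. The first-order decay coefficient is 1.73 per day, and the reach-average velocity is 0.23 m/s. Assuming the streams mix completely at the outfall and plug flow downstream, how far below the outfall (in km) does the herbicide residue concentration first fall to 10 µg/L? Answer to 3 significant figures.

12.2 km

Conservation of mass: C = (8.990·0.3100 + 0.7200·387.0) / 9.710 = 281.4/9.710 = 28.98 µg/L.
Set 28.98·exp(−k·t) = 10 → t = ln(28.98/10)/k = 53150 s = 14.76 h.
Distance = v·t = 0.23·53150 = 12220 m = 12.22 km.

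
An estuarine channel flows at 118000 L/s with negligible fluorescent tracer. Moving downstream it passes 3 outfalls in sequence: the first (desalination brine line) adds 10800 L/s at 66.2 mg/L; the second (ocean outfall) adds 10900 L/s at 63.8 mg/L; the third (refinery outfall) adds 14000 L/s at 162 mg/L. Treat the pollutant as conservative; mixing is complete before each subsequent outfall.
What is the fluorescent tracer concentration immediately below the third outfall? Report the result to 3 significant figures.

23.9 mg/L

Outfall 1: combined Q = 128800 L/s; C = (118000·0 + 10800·66.20)/128800 = 5.551 mg/L.
Outfall 2: combined Q = 139700 L/s; C = (128800·5.551 + 10900·63.80)/139700 = 10.10 mg/L.
Outfall 3: combined Q = 153700 L/s; C = (139700·10.10 + 14000·162.0)/153700 = 23.93 mg/L.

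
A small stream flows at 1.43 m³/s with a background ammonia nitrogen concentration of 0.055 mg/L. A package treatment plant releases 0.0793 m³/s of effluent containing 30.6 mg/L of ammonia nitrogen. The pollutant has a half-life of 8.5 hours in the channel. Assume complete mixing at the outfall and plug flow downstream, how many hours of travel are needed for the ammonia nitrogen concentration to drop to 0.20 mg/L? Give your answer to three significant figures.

After mixing, C = (1.430·0.05500 + 0.07930·30.60) / 1.509 = 2.505/1.509 = 1.660 mg/L.
Half-life 8.5 h → k = ln 2 / 8.5 = 0.08155 h⁻¹ = 1.957 d⁻¹.
1.660·exp(−k·t) = 0.20 → t = ln(1.660/0.20)/k = 93420 s = 25.95 h.

26.0 h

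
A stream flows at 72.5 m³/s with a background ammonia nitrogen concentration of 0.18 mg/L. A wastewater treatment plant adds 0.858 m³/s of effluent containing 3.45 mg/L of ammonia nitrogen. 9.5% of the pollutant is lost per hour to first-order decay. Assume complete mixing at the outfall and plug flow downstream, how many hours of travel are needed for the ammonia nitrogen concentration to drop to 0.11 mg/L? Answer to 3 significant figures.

After mixing, C = (72.50·0.1800 + 0.8580·3.450) / 73.36 = 16.01/73.36 = 0.2182 mg/L.
9.5%/h lost → k = −ln(1 − 0.095) = 0.09982 h⁻¹.
0.2182·exp(−k·t) = 0.11 → t = ln(0.2182/0.11)/k = 24710 s = 6.864 h.

6.86 h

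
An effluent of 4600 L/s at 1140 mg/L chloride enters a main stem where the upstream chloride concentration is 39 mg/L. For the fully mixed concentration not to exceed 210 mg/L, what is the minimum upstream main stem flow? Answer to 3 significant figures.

Set C_mix = 210: (Q·39.00 + 4600·1140) / (Q + 4600) = 210
→ Q = 4600·(1140 − 210)/(210 − 39.00) = 25020 L/s.

25000 L/s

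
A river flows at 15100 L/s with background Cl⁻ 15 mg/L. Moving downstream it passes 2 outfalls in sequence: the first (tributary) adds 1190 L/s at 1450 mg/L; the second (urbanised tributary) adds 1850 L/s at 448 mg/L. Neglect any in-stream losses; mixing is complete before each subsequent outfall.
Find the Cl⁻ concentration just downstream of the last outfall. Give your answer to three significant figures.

After outfall 1: Q = 15100 + 1190 = 16290 L/s; C = (15100·15.00 + 1190·1450)/16290 = 119.8 mg/L.
After outfall 2: Q = 16290 + 1850 = 18140 L/s; C = (16290·119.8 + 1850·448.0)/18140 = 153.3 mg/L.

153 mg/L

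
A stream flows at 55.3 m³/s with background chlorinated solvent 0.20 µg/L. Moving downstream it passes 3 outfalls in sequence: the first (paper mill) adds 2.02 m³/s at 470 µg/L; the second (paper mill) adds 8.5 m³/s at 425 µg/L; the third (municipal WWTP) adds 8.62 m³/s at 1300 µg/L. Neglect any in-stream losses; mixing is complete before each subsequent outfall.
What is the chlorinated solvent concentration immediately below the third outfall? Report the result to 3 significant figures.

After outfall 1: Q = 55.30 + 2.020 = 57.32 m³/s; C = (55.30·0.2000 + 2.020·470.0)/57.32 = 16.76 µg/L.
After outfall 2: Q = 57.32 + 8.500 = 65.82 m³/s; C = (57.32·16.76 + 8.500·425.0)/65.82 = 69.48 µg/L.
After outfall 3: Q = 65.82 + 8.620 = 74.44 m³/s; C = (65.82·69.48 + 8.620·1300)/74.44 = 212.0 µg/L.

212 µg/L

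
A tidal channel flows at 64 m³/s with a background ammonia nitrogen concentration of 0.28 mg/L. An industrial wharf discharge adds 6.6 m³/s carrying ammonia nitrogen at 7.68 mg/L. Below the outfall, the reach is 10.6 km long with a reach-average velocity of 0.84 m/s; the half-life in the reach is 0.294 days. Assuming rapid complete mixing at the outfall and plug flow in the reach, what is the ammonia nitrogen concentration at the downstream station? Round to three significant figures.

After mixing, C = (64.00·0.2800 + 6.600·7.680) / 70.60 = 68.61/70.60 = 0.9718 mg/L.
Travel time t = 10.6·1000 / 0.84 = 12620 s = 3.505 h.
Half-life 0.294 d → k = ln 2 / 0.294 = 2.358 d⁻¹.
After decay, C = 0.9718 × e^(−kt) = 0.9718 × 0.7087 = 0.6887 mg/L.

0.689 mg/L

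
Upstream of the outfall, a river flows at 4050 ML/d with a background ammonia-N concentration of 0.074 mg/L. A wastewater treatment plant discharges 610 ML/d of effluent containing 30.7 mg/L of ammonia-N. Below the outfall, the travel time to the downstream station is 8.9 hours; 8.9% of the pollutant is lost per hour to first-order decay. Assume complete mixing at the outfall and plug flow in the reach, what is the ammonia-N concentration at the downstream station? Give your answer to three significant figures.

1.78 mg/L

Mixed concentration C = ΣQC/ΣQ = (4050·0.07400 + 610.0·30.70) / 4660 = 19030/4660 = 4.083 mg/L.
8.9%/h lost → k = −ln(1 − 0.089) = 0.09321 h⁻¹.
First-order decay: C = 4.083·exp(−k·t) = 4.083·0.4362 = 1.781 mg/L.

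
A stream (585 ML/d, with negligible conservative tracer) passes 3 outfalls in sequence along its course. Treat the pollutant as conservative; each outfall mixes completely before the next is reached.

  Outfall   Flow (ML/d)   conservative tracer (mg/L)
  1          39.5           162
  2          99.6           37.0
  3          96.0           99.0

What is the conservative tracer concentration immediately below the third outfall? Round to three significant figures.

23.9 mg/L

After outfall 1: Q = 585.0 + 39.50 = 624.5 ML/d; C = (585.0·0 + 39.50·162.0)/624.5 = 10.25 mg/L.
After outfall 2: Q = 624.5 + 99.60 = 724.1 ML/d; C = (624.5·10.25 + 99.60·37.00)/724.1 = 13.93 mg/L.
After outfall 3: Q = 724.1 + 96.00 = 820.1 ML/d; C = (724.1·13.93 + 96.00·99.00)/820.1 = 23.89 mg/L.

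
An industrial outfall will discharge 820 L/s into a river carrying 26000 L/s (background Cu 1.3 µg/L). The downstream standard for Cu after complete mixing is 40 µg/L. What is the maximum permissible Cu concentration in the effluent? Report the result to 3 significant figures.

1270 µg/L

At the limit, (Qr·Cr + Qe·Cₑ)/(Qr + Qe) = 40:
Cₑ = (26820·40 − 26000·1.300) / 820.0 = 1267 µg/L.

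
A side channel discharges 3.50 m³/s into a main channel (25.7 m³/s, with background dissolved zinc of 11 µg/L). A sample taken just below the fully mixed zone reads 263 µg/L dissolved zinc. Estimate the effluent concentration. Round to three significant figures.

Mass balance: 25.70·11.00 + 3.500·Cₑ = 29.20·263.0
→ Cₑ = (29.20·263.0 − 25.70·11.00) / 3.500 = 2113 µg/L.

2110 µg/L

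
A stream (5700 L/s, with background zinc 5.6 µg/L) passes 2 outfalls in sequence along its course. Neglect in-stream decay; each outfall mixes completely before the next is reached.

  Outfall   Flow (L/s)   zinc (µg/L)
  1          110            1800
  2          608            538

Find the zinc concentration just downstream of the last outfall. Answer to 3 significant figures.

Outfall 1: combined Q = 5810 L/s; C = (5700·5.600 + 110.0·1800)/5810 = 39.57 µg/L.
Outfall 2: combined Q = 6418 L/s; C = (5810·39.57 + 608.0·538.0)/6418 = 86.79 µg/L.

86.8 µg/L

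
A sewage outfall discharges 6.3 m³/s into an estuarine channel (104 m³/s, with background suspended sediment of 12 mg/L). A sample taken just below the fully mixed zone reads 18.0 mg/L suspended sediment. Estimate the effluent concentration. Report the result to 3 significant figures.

Mass balance: 104.0·12.00 + 6.300·Cₑ = 110.3·18.00
→ Cₑ = (110.3·18.00 − 104.0·12.00) / 6.300 = 117.0 mg/L.

117 mg/L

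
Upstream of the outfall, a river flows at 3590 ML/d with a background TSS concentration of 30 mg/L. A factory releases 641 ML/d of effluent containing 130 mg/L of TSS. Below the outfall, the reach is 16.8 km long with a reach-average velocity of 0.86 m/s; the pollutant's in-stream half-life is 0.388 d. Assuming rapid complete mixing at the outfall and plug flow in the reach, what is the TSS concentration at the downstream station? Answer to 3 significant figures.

Mixed concentration C = ΣQC/ΣQ = (3590·30.00 + 641.0·130.0) / 4231 = 191000/4231 = 45.15 mg/L.
Travel time t = 16.8·1000 / 0.86 = 19530 s = 5.426 h.
Half-life 0.388 d → k = ln 2 / 0.388 = 1.786 d⁻¹.
After decay, C = 45.15 × e^(−kt) = 45.15 × 0.6677 = 30.15 mg/L.

30.1 mg/L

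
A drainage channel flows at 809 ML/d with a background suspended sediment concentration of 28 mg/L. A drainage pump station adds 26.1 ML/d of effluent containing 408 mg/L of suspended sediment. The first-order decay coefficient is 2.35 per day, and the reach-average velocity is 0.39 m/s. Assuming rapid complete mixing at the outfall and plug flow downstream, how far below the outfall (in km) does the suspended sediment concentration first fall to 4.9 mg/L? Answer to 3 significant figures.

30.1 km

After mixing, C = (809.0·28.00 + 26.10·408.0) / 835.1 = 33300/835.1 = 39.88 mg/L.
Set 39.88·exp(−k·t) = 4.9 → t = ln(39.88/4.9)/k = 77080 s = 21.41 h.
Distance = v·t = 0.39·77080 = 30060 m = 30.06 km.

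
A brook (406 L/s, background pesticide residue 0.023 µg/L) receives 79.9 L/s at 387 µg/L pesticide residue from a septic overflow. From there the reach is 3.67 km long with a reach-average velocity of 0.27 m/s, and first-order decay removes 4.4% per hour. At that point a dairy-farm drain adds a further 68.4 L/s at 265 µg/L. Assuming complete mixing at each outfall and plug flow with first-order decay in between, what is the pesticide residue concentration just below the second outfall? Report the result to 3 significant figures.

79.8 µg/L

Flow-weighted average: C = (406.0·0.02300 + 79.90·387.0) / 485.9 = 30930/485.9 = 63.66 µg/L; combined flow 485.9 L/s.
Travel time t = 3.67·1000 / 0.27 = 13590 s = 3.776 h.
4.4%/h lost → k = −ln(1 − 0.044) = 0.04500 h⁻¹.
First-order decay: C = 63.66·exp(−k·t) = 63.66·0.8438 = 53.71 µg/L.
At the second outfall, C = (485.9·53.71 + 68.40·265.0) / (485.9 + 68.40) = 79.78 µg/L.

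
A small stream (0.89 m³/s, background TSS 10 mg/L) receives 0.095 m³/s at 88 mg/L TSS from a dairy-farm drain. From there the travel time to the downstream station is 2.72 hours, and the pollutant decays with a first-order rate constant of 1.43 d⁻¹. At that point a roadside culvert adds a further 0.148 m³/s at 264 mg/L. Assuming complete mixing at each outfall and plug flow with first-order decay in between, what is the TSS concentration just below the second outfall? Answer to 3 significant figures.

Mass balance: C = (0.8900·10.00 + 0.09500·88.00) / 0.9850 = 17.26/0.9850 = 17.52 mg/L; combined flow 0.9850 m³/s.
Decay over the reach: 17.52·exp(−kt) = 17.52·0.8504 = 14.90 mg/L.
Second outfall: C = (0.9850·14.90 + 0.1480·264.0)/1.133 = 47.44 mg/L.

47.4 mg/L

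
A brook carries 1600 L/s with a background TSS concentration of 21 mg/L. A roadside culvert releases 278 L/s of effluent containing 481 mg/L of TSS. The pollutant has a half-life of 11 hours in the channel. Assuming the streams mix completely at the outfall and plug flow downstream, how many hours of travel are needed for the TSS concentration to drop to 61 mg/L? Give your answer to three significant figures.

Mixed concentration C = ΣQC/ΣQ = (1600·21.00 + 278.0·481.0) / 1878 = 167300/1878 = 89.09 mg/L.
Half-life 11 h → k = ln 2 / 11 = 0.06301 h⁻¹ = 1.512 d⁻¹.
89.09·exp(−k·t) = 61 → t = ln(89.09/61)/k = 21640 s = 6.012 h.

6.01 h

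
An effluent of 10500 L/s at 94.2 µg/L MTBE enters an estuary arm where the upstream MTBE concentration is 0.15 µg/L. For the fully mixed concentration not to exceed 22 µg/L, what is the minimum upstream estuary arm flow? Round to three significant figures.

Set C_mix = 22: (Q·0.1500 + 10500·94.20) / (Q + 10500) = 22
→ Q = 10500·(94.20 − 22)/(22 − 0.1500) = 34700 L/s.

34700 L/s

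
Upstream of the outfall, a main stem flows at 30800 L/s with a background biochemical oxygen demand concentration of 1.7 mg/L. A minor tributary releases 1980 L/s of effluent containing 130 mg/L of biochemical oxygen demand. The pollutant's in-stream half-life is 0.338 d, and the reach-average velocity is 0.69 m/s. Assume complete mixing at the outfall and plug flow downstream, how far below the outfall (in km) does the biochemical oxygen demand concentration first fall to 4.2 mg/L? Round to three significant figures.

Mass balance: C = (30800·1.700 + 1980·130.0) / 32780 = 309800/32780 = 9.450 mg/L.
Half-life 0.338 d → k = ln 2 / 0.338 = 2.051 d⁻¹.
Set 9.450·exp(−k·t) = 4.2 → t = ln(9.450/4.2)/k = 34160 s = 9.490 h.
Distance = v·t = 0.69·34160 = 23570 m = 23.57 km.

23.6 km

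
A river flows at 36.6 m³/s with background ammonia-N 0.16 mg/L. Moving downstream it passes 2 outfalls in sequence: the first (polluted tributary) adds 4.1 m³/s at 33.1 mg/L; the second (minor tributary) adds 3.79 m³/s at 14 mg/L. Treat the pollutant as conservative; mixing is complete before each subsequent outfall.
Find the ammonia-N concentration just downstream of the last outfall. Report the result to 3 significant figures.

4.37 mg/L

Below outfall 1: Q → 40.70 m³/s, C = (36.60·0.1600 + 4.100·33.10)/40.70 = 3.478 mg/L.
Below outfall 2: Q → 44.49 m³/s, C = (40.70·3.478 + 3.790·14.00)/44.49 = 4.375 mg/L.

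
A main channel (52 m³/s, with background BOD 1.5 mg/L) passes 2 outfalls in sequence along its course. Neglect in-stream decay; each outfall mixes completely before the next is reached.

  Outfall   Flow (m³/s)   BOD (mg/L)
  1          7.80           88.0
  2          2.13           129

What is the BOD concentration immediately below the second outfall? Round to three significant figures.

Outfall 1: combined Q = 59.80 m³/s; C = (52.00·1.500 + 7.800·88.00)/59.80 = 12.78 mg/L.
Outfall 2: combined Q = 61.93 m³/s; C = (59.80·12.78 + 2.130·129.0)/61.93 = 16.78 mg/L.

16.8 mg/L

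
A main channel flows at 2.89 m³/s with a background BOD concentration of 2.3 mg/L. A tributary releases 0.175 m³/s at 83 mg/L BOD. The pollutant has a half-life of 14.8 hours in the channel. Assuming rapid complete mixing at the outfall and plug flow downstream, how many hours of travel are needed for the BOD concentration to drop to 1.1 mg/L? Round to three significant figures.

39.2 h

Mass balance: C = (2.890·2.300 + 0.1750·83.00) / 3.065 = 21.17/3.065 = 6.908 mg/L.
Half-life 14.8 h → k = ln 2 / 14.8 = 0.04683 h⁻¹ = 1.124 d⁻¹.
6.908·exp(−k·t) = 1.1 → t = ln(6.908/1.1)/k = 141200 s = 39.23 h.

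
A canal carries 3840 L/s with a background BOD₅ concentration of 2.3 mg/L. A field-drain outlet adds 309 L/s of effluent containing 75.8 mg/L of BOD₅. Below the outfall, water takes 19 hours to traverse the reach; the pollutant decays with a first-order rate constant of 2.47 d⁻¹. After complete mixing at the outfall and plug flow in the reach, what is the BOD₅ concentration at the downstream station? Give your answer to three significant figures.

1.10 mg/L

Mass balance: C = (3840·2.300 + 309.0·75.80) / 4149 = 32250/4149 = 7.774 mg/L.
Decay over the reach: 7.774·exp(−kt) = 7.774·0.1415 = 1.100 mg/L.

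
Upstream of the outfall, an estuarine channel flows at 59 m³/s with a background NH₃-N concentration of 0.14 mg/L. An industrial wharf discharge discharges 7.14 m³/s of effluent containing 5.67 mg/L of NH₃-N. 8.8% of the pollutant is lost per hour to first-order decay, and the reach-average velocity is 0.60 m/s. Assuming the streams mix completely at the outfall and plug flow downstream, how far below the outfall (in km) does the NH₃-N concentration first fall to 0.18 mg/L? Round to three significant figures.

Conservation of mass: C = (59.00·0.1400 + 7.140·5.670) / 66.14 = 48.74/66.14 = 0.7370 mg/L.
8.8%/h lost → k = −ln(1 − 0.088) = 0.09212 h⁻¹.
Set 0.7370·exp(−k·t) = 0.18 → t = ln(0.7370/0.18)/k = 55090 s = 15.30 h.
Distance = v·t = 0.60·55090 = 33050 m = 33.05 km.

33.1 km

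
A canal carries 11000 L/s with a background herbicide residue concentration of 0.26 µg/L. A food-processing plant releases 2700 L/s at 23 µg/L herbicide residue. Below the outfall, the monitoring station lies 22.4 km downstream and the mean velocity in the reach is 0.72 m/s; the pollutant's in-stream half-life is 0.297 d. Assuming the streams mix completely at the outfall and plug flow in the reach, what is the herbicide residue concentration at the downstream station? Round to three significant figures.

2.05 µg/L

Mixed concentration C = ΣQC/ΣQ = (11000·0.2600 + 2700·23.00) / 13700 = 64960/13700 = 4.742 µg/L.
Travel time t = 22.4·1000 / 0.72 = 31110 s = 8.642 h.
Half-life 0.297 d → k = ln 2 / 0.297 = 2.334 d⁻¹.
After decay, C = 4.742 × e^(−kt) = 4.742 × 0.4316 = 2.046 µg/L.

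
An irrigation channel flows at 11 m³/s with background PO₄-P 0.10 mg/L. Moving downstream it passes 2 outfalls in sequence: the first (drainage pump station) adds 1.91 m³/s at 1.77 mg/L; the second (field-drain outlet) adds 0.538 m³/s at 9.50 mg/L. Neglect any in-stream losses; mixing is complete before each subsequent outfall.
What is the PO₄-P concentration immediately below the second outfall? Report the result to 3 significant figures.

Outfall 1: combined Q = 12.91 m³/s; C = (11.00·0.1000 + 1.910·1.770)/12.91 = 0.3471 mg/L.
Outfall 2: combined Q = 13.45 m³/s; C = (12.91·0.3471 + 0.5380·9.500)/13.45 = 0.7132 mg/L.

0.713 mg/L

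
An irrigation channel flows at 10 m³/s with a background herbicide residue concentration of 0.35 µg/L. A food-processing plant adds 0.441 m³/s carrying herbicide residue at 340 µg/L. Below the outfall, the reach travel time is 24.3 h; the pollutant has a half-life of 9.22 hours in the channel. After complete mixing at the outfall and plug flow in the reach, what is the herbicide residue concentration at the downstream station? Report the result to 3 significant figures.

Flow-weighted average: C = (10.00·0.3500 + 0.4410·340.0) / 10.44 = 153.4/10.44 = 14.70 µg/L.
Half-life 9.22 h → k = ln 2 / 9.22 = 0.07518 h⁻¹ = 1.804 d⁻¹.
Decay over the reach: 14.70·exp(−kt) = 14.70·0.1609 = 2.365 µg/L.

2.36 µg/L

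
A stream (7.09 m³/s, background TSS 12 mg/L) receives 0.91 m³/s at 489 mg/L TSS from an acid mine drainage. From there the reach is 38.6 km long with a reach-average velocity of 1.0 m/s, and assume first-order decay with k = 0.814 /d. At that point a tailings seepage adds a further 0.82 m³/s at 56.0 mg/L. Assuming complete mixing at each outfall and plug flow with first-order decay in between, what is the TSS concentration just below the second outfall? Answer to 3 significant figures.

47.0 mg/L

After mixing, C = (7.090·12.00 + 0.9100·489.0) / 8.000 = 530.1/8.000 = 66.26 mg/L; combined flow 8.000 m³/s.
Travel time t = 38.6·1000 / 1.0 = 38600 s = 10.72 h.
First-order decay: C = 66.26·exp(−k·t) = 66.26·0.6951 = 46.06 mg/L.
Second outfall: C = (8.000·46.06 + 0.8200·56.00)/8.820 = 46.98 mg/L.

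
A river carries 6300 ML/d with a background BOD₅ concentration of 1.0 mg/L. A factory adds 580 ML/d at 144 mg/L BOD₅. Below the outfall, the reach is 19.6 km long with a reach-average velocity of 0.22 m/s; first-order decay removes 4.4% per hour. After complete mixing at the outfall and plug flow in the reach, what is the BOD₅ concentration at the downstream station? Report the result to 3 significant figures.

4.29 mg/L

Flow-weighted average: C = (6300·1.000 + 580.0·144.0) / 6880 = 89820/6880 = 13.06 mg/L.
Travel time t = 19.6·1000 / 0.22 = 89090 s = 24.75 h.
4.4%/h lost → k = −ln(1 − 0.044) = 0.04500 h⁻¹.
Decay over the reach: 13.06·exp(−kt) = 13.06·0.3284 = 4.287 mg/L.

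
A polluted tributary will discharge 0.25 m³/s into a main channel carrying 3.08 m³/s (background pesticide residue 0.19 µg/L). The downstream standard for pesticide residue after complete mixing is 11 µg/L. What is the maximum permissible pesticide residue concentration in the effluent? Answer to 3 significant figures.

144 µg/L

At the limit, (Qr·Cr + Qe·Cₑ)/(Qr + Qe) = 11:
Cₑ = (3.330·11 − 3.080·0.1900) / 0.2500 = 144.2 µg/L.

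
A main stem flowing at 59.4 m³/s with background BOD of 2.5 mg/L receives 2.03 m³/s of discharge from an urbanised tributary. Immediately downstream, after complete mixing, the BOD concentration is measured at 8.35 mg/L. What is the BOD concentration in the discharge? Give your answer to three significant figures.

180 mg/L

Mass balance: 59.40·2.500 + 2.030·Cₑ = 61.43·8.350
→ Cₑ = (61.43·8.350 − 59.40·2.500) / 2.030 = 179.5 mg/L.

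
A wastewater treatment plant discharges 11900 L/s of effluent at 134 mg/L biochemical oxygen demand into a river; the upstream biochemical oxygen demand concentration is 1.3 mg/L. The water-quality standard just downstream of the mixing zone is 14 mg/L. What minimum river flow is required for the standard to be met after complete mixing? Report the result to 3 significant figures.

Set C_mix = 14: (Q·1.300 + 11900·134.0) / (Q + 11900) = 14
→ Q = 11900·(134.0 − 14)/(14 − 1.300) = 112400 L/s.

112000 L/s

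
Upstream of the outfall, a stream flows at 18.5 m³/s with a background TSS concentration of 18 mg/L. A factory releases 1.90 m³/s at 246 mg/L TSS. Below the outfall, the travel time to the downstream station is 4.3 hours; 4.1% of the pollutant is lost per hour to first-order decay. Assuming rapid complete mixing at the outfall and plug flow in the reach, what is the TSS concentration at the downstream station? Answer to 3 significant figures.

Mixed concentration C = ΣQC/ΣQ = (18.50·18.00 + 1.900·246.0) / 20.40 = 800.4/20.40 = 39.24 mg/L.
4.1%/h lost → k = −ln(1 − 0.041) = 0.04186 h⁻¹.
Decay over the reach: 39.24·exp(−kt) = 39.24·0.8353 = 32.77 mg/L.

32.8 mg/L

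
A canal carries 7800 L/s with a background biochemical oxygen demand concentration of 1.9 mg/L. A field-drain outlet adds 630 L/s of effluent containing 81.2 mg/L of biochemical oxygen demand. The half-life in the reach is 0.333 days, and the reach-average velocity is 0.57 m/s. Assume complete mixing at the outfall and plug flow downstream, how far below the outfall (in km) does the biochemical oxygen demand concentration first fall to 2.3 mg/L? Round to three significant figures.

After mixing, C = (7800·1.900 + 630.0·81.20) / 8430 = 65980/8430 = 7.826 mg/L.
Half-life 0.333 d → k = ln 2 / 0.333 = 2.082 d⁻¹.
Set 7.826·exp(−k·t) = 2.3 → t = ln(7.826/2.3)/k = 50830 s = 14.12 h.
Distance = v·t = 0.57·50830 = 28970 m = 28.97 km.

29.0 km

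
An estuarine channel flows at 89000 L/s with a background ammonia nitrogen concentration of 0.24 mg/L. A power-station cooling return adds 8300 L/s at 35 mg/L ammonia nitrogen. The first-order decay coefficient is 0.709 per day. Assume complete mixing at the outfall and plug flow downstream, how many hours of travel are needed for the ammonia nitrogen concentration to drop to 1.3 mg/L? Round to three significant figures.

Mixed concentration C = ΣQC/ΣQ = (89000·0.2400 + 8300·35.00) / 97300 = 311900/97300 = 3.205 mg/L.
3.205·exp(−k·t) = 1.3 → t = ln(3.205/1.3)/k = 110000 s = 30.55 h.

30.5 h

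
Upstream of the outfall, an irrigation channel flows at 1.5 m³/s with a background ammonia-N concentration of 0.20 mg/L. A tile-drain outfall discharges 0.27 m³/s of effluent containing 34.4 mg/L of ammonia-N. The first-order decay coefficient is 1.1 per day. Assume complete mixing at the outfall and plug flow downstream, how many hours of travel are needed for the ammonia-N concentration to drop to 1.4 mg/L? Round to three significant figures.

After mixing, C = (1.500·0.2000 + 0.2700·34.40) / 1.770 = 9.588/1.770 = 5.417 mg/L.
5.417·exp(−k·t) = 1.4 → t = ln(5.417/1.4)/k = 106300 s = 29.52 h.

29.5 h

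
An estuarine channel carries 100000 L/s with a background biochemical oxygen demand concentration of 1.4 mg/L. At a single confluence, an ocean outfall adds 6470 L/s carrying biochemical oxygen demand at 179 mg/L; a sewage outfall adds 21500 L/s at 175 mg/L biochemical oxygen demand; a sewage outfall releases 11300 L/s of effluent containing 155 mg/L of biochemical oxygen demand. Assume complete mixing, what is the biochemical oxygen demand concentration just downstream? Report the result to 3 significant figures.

Mass balance: C = (100000·1.400 + 6470·179.0 + 21500·175.0 + 11300·155.0) / 139300 = 6812000/139300 = 48.91 mg/L.

48.9 mg/L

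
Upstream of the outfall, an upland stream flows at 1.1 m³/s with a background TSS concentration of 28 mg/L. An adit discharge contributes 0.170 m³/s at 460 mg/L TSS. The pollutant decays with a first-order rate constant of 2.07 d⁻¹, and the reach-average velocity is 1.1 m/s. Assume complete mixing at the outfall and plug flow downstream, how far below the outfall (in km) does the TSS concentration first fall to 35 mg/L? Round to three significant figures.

After mixing, C = (1.100·28.00 + 0.1700·460.0) / 1.270 = 109.0/1.270 = 85.83 mg/L.
Set 85.83·exp(−k·t) = 35 → t = ln(85.83/35)/k = 37440 s = 10.40 h.
Distance = v·t = 1.1·37440 = 41180 m = 41.18 km.

41.2 km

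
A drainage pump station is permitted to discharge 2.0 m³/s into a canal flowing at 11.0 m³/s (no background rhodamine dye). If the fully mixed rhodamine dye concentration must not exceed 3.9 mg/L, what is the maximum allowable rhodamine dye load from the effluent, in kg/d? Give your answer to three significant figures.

Mass balance at the limit: 11.00·0 + 2.000·Cₑ = 13.00·3.9 → Cₑ = 25.35 mg/L.
Load = 2.000 m³/s × 25.35 g/m³ × 86 400 s/d = 4380 kg/d.

4380 kg/d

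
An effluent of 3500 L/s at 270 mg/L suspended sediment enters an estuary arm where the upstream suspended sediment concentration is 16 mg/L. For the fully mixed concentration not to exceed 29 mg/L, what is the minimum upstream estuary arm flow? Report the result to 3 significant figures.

Set C_mix = 29: (Q·16.00 + 3500·270.0) / (Q + 3500) = 29
→ Q = 3500·(270.0 − 29)/(29 − 16.00) = 64880 L/s.

64900 L/s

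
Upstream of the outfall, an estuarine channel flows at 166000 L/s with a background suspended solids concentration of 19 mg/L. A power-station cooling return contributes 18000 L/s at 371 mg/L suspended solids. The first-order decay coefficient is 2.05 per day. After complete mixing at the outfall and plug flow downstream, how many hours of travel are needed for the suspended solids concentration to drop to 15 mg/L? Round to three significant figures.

Mass balance: C = (166000·19.00 + 18000·371.0) / 184000 = 9832000/184000 = 53.43 mg/L.
53.43·exp(−k·t) = 15 → t = ln(53.43/15)/k = 53540 s = 14.87 h.

14.9 h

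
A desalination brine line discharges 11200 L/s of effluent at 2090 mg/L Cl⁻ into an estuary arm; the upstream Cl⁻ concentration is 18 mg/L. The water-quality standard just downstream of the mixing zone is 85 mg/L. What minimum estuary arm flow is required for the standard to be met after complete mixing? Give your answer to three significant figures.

335000 L/s

Set C_mix = 85: (Q·18.00 + 11200·2090) / (Q + 11200) = 85
→ Q = 11200·(2090 − 85)/(85 − 18.00) = 335200 L/s.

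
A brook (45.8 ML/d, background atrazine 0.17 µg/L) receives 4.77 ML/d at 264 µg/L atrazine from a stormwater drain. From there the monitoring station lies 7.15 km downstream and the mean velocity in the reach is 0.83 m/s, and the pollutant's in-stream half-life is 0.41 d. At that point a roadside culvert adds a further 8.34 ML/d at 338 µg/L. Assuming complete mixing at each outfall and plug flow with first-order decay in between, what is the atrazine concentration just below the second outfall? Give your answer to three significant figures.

Mass balance: C = (45.80·0.1700 + 4.770·264.0) / 50.57 = 1267/50.57 = 25.06 µg/L; combined flow 50.57 ML/d.
Travel time t = 7.15·1000 / 0.83 = 8614 s = 2.393 h.
Half-life 0.41 d → k = ln 2 / 0.41 = 1.691 d⁻¹.
First-order decay: C = 25.06·exp(−k·t) = 25.06·0.8449 = 21.17 µg/L.
Second outfall: C = (50.57·21.17 + 8.340·338.0)/58.91 = 66.02 µg/L.

66.0 µg/L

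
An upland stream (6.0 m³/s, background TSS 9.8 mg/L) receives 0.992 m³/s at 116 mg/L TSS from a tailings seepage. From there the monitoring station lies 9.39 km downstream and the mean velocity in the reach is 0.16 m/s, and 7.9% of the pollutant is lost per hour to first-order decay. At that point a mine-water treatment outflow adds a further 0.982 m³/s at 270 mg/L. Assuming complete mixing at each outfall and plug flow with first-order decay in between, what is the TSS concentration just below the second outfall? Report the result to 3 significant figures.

39.0 mg/L

Mixed concentration C = ΣQC/ΣQ = (6.000·9.800 + 0.9920·116.0) / 6.992 = 173.9/6.992 = 24.87 mg/L; combined flow 6.992 m³/s.
Travel time t = 9.39·1000 / 0.16 = 58690 s = 16.30 h.
7.9%/h lost → k = −ln(1 − 0.079) = 0.08230 h⁻¹.
First-order decay: C = 24.87·exp(−k·t) = 24.87·0.2614 = 6.501 mg/L.
At the second outfall, C = (6.992·6.501 + 0.9820·270.0) / (6.992 + 0.9820) = 38.95 mg/L.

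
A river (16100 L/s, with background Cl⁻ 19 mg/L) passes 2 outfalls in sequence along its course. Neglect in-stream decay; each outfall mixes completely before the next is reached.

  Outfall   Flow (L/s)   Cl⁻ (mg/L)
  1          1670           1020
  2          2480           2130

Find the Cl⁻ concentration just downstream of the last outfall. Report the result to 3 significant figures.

Below outfall 1: Q → 17770 L/s, C = (16100·19.00 + 1670·1020)/17770 = 113.1 mg/L.
Below outfall 2: Q → 20250 L/s, C = (17770·113.1 + 2480·2130)/20250 = 360.1 mg/L.

360 mg/L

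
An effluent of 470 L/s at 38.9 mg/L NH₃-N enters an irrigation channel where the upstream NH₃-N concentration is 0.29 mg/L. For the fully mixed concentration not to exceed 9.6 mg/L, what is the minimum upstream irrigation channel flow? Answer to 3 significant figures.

Set C_mix = 9.6: (Q·0.2900 + 470.0·38.90) / (Q + 470.0) = 9.6
→ Q = 470.0·(38.90 − 9.6)/(9.6 − 0.2900) = 1479 L/s.

1480 L/s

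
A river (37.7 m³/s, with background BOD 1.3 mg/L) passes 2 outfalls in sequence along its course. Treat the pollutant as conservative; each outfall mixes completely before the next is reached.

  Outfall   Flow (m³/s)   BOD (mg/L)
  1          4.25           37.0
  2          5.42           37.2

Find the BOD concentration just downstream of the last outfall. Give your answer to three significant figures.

Below outfall 1: Q → 41.95 m³/s, C = (37.70·1.300 + 4.250·37.00)/41.95 = 4.917 mg/L.
Below outfall 2: Q → 47.37 m³/s, C = (41.95·4.917 + 5.420·37.20)/47.37 = 8.611 mg/L.

8.61 mg/L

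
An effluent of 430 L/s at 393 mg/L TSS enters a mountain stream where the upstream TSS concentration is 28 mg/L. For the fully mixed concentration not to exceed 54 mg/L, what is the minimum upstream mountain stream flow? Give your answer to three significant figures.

5610 L/s

Set C_mix = 54: (Q·28.00 + 430.0·393.0) / (Q + 430.0) = 54
→ Q = 430.0·(393.0 − 54)/(54 − 28.00) = 5607 L/s.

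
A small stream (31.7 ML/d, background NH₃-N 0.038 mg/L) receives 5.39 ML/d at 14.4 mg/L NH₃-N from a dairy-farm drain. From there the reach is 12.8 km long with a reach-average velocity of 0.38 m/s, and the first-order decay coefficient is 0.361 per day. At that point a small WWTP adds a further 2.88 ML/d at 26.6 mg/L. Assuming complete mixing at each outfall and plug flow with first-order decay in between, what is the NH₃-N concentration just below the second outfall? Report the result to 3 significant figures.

3.63 mg/L

Mixed concentration C = ΣQC/ΣQ = (31.70·0.03800 + 5.390·14.40) / 37.09 = 78.82/37.09 = 2.125 mg/L; combined flow 37.09 ML/d.
Travel time t = 12.8·1000 / 0.38 = 33680 s = 9.357 h.
Applying C = C₀e^(−kt): 2.125 × 0.8687 = 1.846 mg/L.
At the second outfall, C = (37.09·1.846 + 2.880·26.60) / (37.09 + 2.880) = 3.630 mg/L.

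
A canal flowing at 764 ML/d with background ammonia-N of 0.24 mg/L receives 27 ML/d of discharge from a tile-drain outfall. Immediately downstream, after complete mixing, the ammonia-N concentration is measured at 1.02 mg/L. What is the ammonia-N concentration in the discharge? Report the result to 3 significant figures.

23.1 mg/L

Mass balance: 764.0·0.2400 + 27.00·Cₑ = 791.0·1.020
→ Cₑ = (791.0·1.020 − 764.0·0.2400) / 27.00 = 23.09 mg/L.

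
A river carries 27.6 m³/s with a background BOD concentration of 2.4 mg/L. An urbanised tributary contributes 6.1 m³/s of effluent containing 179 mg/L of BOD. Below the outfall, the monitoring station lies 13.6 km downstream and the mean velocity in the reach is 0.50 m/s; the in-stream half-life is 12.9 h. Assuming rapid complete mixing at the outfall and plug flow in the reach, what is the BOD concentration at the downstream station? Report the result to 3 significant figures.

After mixing, C = (27.60·2.400 + 6.100·179.0) / 33.70 = 1158/33.70 = 34.37 mg/L.
Travel time t = 13.6·1000 / 0.50 = 27200 s = 7.556 h.
Half-life 12.9 h → k = ln 2 / 12.9 = 0.05373 h⁻¹ = 1.290 d⁻¹.
After decay, C = 34.37 × e^(−kt) = 34.37 × 0.6663 = 22.90 mg/L.

22.9 mg/L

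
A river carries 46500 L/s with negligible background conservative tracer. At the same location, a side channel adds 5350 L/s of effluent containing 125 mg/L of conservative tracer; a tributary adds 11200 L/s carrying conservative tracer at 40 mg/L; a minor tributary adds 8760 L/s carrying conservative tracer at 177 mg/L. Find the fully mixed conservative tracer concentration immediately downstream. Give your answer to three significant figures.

Conservation of mass: C = (46500·0 + 5350·125.0 + 11200·40.00 + 8760·177.0) / 71810 = 2667000/71810 = 37.14 mg/L.

37.1 mg/L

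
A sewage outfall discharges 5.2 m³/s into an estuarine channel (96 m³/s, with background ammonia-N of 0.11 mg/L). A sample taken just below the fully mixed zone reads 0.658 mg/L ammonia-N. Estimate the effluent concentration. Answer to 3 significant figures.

Mass balance: 96.00·0.1100 + 5.200·Cₑ = 101.2·0.6580
→ Cₑ = (101.2·0.6580 − 96.00·0.1100) / 5.200 = 10.77 mg/L.

10.8 mg/L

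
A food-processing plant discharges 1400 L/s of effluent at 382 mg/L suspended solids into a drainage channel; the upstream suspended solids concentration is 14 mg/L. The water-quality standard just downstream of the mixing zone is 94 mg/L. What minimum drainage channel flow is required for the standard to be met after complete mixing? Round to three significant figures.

Set C_mix = 94: (Q·14.00 + 1400·382.0) / (Q + 1400) = 94
→ Q = 1400·(382.0 − 94)/(94 − 14.00) = 5040 L/s.

5040 L/s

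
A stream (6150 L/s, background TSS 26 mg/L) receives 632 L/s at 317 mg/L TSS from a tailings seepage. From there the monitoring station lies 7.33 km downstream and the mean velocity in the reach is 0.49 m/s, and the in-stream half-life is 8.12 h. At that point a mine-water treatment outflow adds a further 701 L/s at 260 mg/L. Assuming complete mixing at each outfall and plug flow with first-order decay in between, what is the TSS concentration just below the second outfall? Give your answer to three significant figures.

After mixing, C = (6150·26.00 + 632.0·317.0) / 6782 = 360200/6782 = 53.12 mg/L; combined flow 6782 L/s.
Travel time t = 7.33·1000 / 0.49 = 14960 s = 4.155 h.
Half-life 8.12 h → k = ln 2 / 8.12 = 0.08536 h⁻¹ = 2.049 d⁻¹.
Decay over the reach: 53.12·exp(−kt) = 53.12·0.7014 = 37.26 mg/L.
At the second outfall, C = (6782·37.26 + 701.0·260.0) / (6782 + 701.0) = 58.12 mg/L.

58.1 mg/L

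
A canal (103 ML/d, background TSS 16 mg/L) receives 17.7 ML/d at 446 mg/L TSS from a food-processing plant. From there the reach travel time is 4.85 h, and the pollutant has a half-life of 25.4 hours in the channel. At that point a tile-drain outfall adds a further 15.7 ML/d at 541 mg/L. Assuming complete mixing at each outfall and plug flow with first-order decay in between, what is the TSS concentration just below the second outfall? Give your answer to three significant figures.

Conservation of mass: C = (103.0·16.00 + 17.70·446.0) / 120.7 = 9542/120.7 = 79.06 mg/L; combined flow 120.7 ML/d.
Half-life 25.4 h → k = ln 2 / 25.4 = 0.02729 h⁻¹ = 0.6549 d⁻¹.
After decay, C = 79.06 × e^(−kt) = 79.06 × 0.8760 = 69.26 mg/L.
At the second outfall, C = (120.7·69.26 + 15.70·541.0) / (120.7 + 15.70) = 123.6 mg/L.

124 mg/L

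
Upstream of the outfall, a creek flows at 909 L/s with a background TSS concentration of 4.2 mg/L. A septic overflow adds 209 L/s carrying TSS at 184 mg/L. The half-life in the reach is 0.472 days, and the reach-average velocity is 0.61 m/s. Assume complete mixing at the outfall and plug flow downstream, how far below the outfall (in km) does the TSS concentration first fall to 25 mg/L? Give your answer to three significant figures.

Flow-weighted average: C = (909.0·4.200 + 209.0·184.0) / 1118 = 42270/1118 = 37.81 mg/L.
Half-life 0.472 d → k = ln 2 / 0.472 = 1.469 d⁻¹.
Set 37.81·exp(−k·t) = 25 → t = ln(37.81/25)/k = 24340 s = 6.762 h.
Distance = v·t = 0.61·24340 = 14850 m = 14.85 km.

14.8 km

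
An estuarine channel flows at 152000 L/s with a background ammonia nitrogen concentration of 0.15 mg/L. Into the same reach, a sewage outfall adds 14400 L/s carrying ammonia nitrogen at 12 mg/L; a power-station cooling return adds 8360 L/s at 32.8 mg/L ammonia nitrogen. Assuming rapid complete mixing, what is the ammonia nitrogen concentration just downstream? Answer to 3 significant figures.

2.69 mg/L

After mixing, C = (152000·0.1500 + 14400·12.00 + 8360·32.80) / 174800 = 469800/174800 = 2.688 mg/L.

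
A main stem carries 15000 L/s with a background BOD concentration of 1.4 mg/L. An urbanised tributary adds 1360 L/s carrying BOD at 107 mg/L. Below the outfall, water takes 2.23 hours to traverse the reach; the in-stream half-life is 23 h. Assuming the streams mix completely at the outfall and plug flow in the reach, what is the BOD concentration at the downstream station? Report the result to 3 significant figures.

Mixed concentration C = ΣQC/ΣQ = (15000·1.400 + 1360·107.0) / 16360 = 166500/16360 = 10.18 mg/L.
Half-life 23 h → k = ln 2 / 23 = 0.03014 h⁻¹ = 0.7233 d⁻¹.
First-order decay: C = 10.18·exp(−k·t) = 10.18·0.9350 = 9.517 mg/L.

9.52 mg/L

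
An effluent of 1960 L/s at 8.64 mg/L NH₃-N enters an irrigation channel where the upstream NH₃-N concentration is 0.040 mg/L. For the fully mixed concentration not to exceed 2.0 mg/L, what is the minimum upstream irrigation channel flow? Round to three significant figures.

Set C_mix = 2.0: (Q·0.04000 + 1960·8.640) / (Q + 1960) = 2.0
→ Q = 1960·(8.640 − 2.0)/(2.0 − 0.04000) = 6640 L/s.

6640 L/s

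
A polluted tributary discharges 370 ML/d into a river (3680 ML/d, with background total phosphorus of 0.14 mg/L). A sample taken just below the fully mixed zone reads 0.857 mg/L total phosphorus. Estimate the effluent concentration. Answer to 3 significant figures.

Mass balance: 3680·0.1400 + 370.0·Cₑ = 4050·0.8570
→ Cₑ = (4050·0.8570 − 3680·0.1400) / 370.0 = 7.988 mg/L.

7.99 mg/L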